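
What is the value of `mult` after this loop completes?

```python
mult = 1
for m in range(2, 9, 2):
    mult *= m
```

Product of even numbers 2 to 8
`mult` takes the values: 1 → 2 → 8 → 48 → 384

Answer: 384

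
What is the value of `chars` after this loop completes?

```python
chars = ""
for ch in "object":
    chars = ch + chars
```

Reverse 'object'
`chars` takes the values: "" → "o" → "bo" → "jbo" → "ejbo" → "cejbo" → "tcejbo"

Answer: "tcejbo"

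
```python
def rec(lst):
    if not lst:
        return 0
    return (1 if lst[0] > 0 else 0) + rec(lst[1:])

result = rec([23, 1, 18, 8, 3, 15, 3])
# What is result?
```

Count of positive elements in [23, 1, 18, 8, 3, 15, 3] = 7

Answer: 7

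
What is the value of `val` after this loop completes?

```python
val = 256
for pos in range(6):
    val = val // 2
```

Halve 6 times: 256 // 2^6 = 4
`val` takes the values: 256 → 128 → 64 → 32 → 16 → 8 → 4

Answer: 4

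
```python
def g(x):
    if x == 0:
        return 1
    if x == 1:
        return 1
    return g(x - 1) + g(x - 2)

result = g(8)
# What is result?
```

Build up from base cases: g(0)=1, g(1)=1, g(2)=2, g(3)=3, g(4)=5, g(5)=8, g(6)=13, ..., g(8)=34

Answer: 34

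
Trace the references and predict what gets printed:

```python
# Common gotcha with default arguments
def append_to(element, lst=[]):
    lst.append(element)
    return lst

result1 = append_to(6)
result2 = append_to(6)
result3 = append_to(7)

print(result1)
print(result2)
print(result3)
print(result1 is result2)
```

Key concept: mutable default argument gotcha.
Step by step:
`result1 = append_to(6)` → result1 = [6]
`result2 = append_to(6)` → result1 = [6, 6] (same object as result2); result2 = [6, 6] (same object as result1)
`result3 = append_to(7)` → result1 = [6, 6, 7] (same object as result2, result3); result2 = [6, 6, 7] (same object as result1, result3); result3 = [6, 6, 7] (same object as result1, result2)
`print(result1)` → prints [6, 6, 7]
`print(result2)` → prints [6, 6, 7]
`print(result3)` → prints [6, 6, 7]
`print(result1 is result2)` → prints True

Answer:
[6, 6, 7]
[6, 6, 7]
[6, 6, 7]
True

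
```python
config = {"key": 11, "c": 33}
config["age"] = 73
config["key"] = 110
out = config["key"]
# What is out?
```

Trace:
`config = {"key": 11, "c": 33}` → config = {'key': 11, 'c': 33}
`config["age"] = 73` → config = {'key': 11, 'c': 33, 'age': 73}
`config["key"] = 110` → config = {'key': 110, 'c': 33, 'age': 73}
`out = config["key"]` → out = 110
So out = 110

Answer: 110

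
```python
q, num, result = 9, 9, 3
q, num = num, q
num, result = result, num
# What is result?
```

Trace:
`q, num, result = 9, 9, 3` → q = 9; num = 9; result = 3
`q, num = num, q` → q = 9; num = 9
`num, result = result, num` → num = 3; result = 9
So result = 9

Answer: 9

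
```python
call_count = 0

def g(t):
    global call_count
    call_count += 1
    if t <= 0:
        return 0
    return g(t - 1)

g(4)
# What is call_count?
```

Linear recursion stepping by 1: 5 calls from t=4 down to ≤0.

Answer: 5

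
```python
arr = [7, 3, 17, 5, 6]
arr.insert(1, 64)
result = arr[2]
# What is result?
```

Trace:
`arr = [7, 3, 17, 5, 6]` → arr = [7, 3, 17, 5, 6]
`arr.insert(1, 64)` → arr = [7, 64, 3, 17, 5, 6]
`result = arr[2]` → result = 3
So result = 3

Answer: 3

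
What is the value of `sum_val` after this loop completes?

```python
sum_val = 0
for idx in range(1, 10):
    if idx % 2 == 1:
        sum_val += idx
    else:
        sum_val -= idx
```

Add odd, subtract even
`sum_val` takes the values: 0 → 1 → -1 → 2 → -2 → 3 → -3 → 4 → -4 → 5

Answer: 5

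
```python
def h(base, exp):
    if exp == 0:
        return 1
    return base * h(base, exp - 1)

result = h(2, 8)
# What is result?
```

h(2, 8) = 2 * 2 * 2 * 2 * 2 * 2 * 2 * 2 = 256

Answer: 256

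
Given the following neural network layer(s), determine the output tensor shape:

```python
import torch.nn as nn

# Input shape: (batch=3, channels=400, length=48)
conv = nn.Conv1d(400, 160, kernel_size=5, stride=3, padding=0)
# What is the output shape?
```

Input: (3, 400, 48) -> Output: (3, 160, 15)

Answer: (3, 160, 15)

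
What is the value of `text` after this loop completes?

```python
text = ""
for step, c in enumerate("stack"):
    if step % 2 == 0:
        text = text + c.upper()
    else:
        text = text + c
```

Uppercase even positions in 'stack'
`text` takes the values: "" → "S" → "St" → "StA" → "StAc" → "StAcK"

Answer: "StAcK"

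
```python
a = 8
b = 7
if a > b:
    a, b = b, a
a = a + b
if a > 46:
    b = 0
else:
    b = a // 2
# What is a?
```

Trace:
`a = 8` → a = 8
`b = 7` → b = 7
`if a > b: ...` → a > b is True → a = 7; b = 8
`a = a + b` → a = 15
`if a > 46: ...` → a > 46 is False, take else branch → b = 7
So a = 15

Answer: 15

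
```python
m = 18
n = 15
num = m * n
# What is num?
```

Trace:
`m = 18` → m = 18
`n = 15` → n = 15
`num = m * n` → num = 270
So num = 270

Answer: 270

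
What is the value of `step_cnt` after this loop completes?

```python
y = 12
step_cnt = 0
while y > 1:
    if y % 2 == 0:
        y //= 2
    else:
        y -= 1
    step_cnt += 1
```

Steps to reduce 12 to 1
`step_cnt` takes the values: 0 → 1 → 2 → 3 → 4

Answer: 4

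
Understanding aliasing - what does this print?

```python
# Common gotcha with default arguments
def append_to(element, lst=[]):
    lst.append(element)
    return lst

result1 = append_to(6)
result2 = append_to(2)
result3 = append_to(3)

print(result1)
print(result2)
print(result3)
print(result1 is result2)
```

Key concept: mutable default argument gotcha.
Step by step:
`result1 = append_to(6)` → result1 = [6]
`result2 = append_to(2)` → result1 = [6, 2] (same object as result2); result2 = [6, 2] (same object as result1)
`result3 = append_to(3)` → result1 = [6, 2, 3] (same object as result2, result3); result2 = [6, 2, 3] (same object as result1, result3); result3 = [6, 2, 3] (same object as result1, result2)
`print(result1)` → prints [6, 2, 3]
`print(result2)` → prints [6, 2, 3]
`print(result3)` → prints [6, 2, 3]
`print(result1 is result2)` → prints True

Answer:
[6, 2, 3]
[6, 2, 3]
[6, 2, 3]
True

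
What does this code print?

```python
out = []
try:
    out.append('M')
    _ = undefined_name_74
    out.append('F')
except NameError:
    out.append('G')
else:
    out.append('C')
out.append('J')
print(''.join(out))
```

Execution trace: 'M' (try body) → 'G' (except NameError) → 'J' (after the try/except). Output: MGJ

Answer: MGJ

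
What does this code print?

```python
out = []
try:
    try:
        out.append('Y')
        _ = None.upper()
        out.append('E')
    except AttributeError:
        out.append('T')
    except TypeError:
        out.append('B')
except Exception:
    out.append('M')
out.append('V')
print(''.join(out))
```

Execution trace: 'Y' (inner try body) → 'T' (inner except AttributeError) → 'V' (after the try/except). Output: YTV

Answer: YTV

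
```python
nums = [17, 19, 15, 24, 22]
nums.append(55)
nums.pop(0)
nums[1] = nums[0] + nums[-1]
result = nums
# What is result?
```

Trace:
`nums = [17, 19, 15, 24, 22]` → nums = [17, 19, 15, 24, 22]
`nums.append(55)` → nums = [17, 19, 15, 24, 22, 55]
`nums.pop(0)` → nums = [19, 15, 24, 22, 55]
`nums[1] = nums[0] + nums[-1]` → nums = [19, 74, 24, 22, 55]
`result = nums` → result = [19, 74, 24, 22, 55]
So result = [19, 74, 24, 22, 55]

Answer: [19, 74, 24, 22, 55]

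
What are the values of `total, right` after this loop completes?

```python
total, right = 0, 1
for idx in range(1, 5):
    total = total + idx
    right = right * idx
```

Sum and factorial of 1 to 4
`total, right` takes the values: (0, 1) → (1, 1) → (3, 1) → (3, 2) → (6, 2) → (6, 6) → (10, 6) → (10, 24)

Answer: 10, 24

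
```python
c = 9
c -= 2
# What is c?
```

Trace:
`c = 9` → c = 9
`c -= 2` → c = 7
So c = 7

Answer: 7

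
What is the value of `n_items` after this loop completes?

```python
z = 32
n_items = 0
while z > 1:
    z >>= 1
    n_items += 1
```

Count right shifts until 1
`n_items` takes the values: 0 → 1 → 2 → 3 → 4 → 5

Answer: 5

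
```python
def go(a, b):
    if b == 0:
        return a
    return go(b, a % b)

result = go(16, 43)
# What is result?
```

go(16, 43) -> go(43, 16) -> go(16, 11) -> go(11, 5) -> go(5, 1) -> go(1, 0) -> 1

Answer: 1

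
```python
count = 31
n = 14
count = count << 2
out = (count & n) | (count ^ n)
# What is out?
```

Trace:
`count = 31` → count = 31
`n = 14` → n = 14
`count = count << 2` → count = 124
`out = (count & n) | (count ^ n)` → out = 126
So out = 126

Answer: 126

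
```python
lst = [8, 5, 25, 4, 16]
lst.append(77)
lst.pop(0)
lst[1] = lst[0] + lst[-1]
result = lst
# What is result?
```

Trace:
`lst = [8, 5, 25, 4, 16]` → lst = [8, 5, 25, 4, 16]
`lst.append(77)` → lst = [8, 5, 25, 4, 16, 77]
`lst.pop(0)` → lst = [5, 25, 4, 16, 77]
`lst[1] = lst[0] + lst[-1]` → lst = [5, 82, 4, 16, 77]
`result = lst` → result = [5, 82, 4, 16, 77]
So result = [5, 82, 4, 16, 77]

Answer: [5, 82, 4, 16, 77]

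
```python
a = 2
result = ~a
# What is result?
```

Trace:
`a = 2` → a = 2
`result = ~a` → result = -3
So result = -3

Answer: -3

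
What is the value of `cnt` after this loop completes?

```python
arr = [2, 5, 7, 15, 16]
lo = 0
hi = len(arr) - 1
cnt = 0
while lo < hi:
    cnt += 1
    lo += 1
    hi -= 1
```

Iterations until pointers meet (list length 5)
`cnt` takes the values: 0 → 1 → 2

Answer: 2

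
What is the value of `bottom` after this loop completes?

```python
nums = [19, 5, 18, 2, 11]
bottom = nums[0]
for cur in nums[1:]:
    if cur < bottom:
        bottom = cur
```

Minimum of [19, 5, 18, 2, 11]
`bottom` takes the values: 19 → 5 → 2

Answer: 2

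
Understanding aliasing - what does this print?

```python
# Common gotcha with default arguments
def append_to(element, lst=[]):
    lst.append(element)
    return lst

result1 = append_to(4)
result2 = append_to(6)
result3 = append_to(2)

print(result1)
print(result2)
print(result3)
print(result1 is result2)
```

Key concept: mutable default argument gotcha.
Step by step:
`result1 = append_to(4)` → result1 = [4]
`result2 = append_to(6)` → result1 = [4, 6] (same object as result2); result2 = [4, 6] (same object as result1)
`result3 = append_to(2)` → result1 = [4, 6, 2] (same object as result2, result3); result2 = [4, 6, 2] (same object as result1, result3); result3 = [4, 6, 2] (same object as result1, result2)
`print(result1)` → prints [4, 6, 2]
`print(result2)` → prints [4, 6, 2]
`print(result3)` → prints [4, 6, 2]
`print(result1 is result2)` → prints True

Answer:
[4, 6, 2]
[4, 6, 2]
[4, 6, 2]
True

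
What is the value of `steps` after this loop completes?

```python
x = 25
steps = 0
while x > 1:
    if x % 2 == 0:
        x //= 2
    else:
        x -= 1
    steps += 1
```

Steps to reduce 25 to 1
`steps` takes the values: 0 → 1 → 2 → 3 → 4 → 5 → 6

Answer: 6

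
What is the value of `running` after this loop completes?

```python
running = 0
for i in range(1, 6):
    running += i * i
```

Sum of squares 1² to 5² = 55
`running` takes the values: 0 → 1 → 5 → 14 → 30 → 55

Answer: 55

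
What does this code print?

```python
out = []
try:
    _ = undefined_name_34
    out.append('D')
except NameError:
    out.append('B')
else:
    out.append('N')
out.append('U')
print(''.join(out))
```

Execution trace: 'B' (except NameError) → 'U' (after the try/except). Output: BU

Answer: BU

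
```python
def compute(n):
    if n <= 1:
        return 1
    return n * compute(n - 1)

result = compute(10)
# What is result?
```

compute(10) = 10 * 9 * 8 * 7 * 6 * 5 * 4 * 3 * 2 * 1 = 3628800

Answer: 3628800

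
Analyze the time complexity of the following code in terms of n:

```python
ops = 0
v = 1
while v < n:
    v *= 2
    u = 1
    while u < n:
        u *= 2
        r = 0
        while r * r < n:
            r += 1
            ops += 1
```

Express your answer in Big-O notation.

Each loop level contributes: log n × log n × √n. Multiplying the contributions gives O(√n log² n).

Answer: O(√n log² n)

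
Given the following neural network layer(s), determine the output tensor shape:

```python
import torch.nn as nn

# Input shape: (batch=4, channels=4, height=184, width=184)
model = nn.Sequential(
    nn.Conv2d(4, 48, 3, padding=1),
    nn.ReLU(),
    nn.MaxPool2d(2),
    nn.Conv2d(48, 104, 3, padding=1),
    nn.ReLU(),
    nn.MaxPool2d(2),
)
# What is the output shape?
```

Input: (4, 4, 184, 184) -> after first Conv2d: (4, 48, 184, 184) -> after first MaxPool2d: (4, 48, 92, 92) -> after second Conv2d: (4, 104, 92, 92) -> Output: (4, 104, 46, 46)

Answer: (4, 104, 46, 46)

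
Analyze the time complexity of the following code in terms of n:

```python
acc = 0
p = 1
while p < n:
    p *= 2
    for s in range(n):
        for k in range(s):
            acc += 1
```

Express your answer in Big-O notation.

Each loop level contributes: log n × n × n. Multiplying the contributions gives O(n^2 log n).

Answer: O(n^2 log n)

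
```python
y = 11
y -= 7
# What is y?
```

Trace:
`y = 11` → y = 11
`y -= 7` → y = 4
So y = 4

Answer: 4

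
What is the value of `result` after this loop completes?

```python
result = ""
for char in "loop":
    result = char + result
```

Reverse 'loop'
`result` takes the values: "" → "l" → "ol" → "ool" → "pool"

Answer: "pool"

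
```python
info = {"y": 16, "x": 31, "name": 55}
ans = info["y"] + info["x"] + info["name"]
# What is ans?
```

Trace:
`info = {"y": 16, "x": 31, "name": 55}` → info = {'y': 16, 'x': 31, 'name': 55}
`ans = info["y"] + info["x"] + info["name"]` → ans = 102
So ans = 102

Answer: 102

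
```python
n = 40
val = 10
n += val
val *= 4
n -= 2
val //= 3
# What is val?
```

Trace:
`n = 40` → n = 40
`val = 10` → val = 10
`n += val` → n = 50
`val *= 4` → val = 40
`n -= 2` → n = 48
`val //= 3` → val = 13
So val = 13

Answer: 13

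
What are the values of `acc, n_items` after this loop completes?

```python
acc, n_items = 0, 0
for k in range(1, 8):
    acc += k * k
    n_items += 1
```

Sum of squares and count
`acc, n_items` takes the values: (0, 0) → (1, 0) → (1, 1) → (5, 1) → (5, 2) → (14, 2) → (14, 3) → (30, 3) → (30, 4) → (55, 4) → (55, 5) → (91, 5) → (91, 6) → (140, 6) → (140, 7)

Answer: 140, 7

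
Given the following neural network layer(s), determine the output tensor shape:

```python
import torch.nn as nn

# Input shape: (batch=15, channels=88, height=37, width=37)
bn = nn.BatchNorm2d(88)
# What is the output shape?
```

Input: (15, 88, 37, 37) -> Output: (15, 88, 37, 37)

Answer: (15, 88, 37, 37)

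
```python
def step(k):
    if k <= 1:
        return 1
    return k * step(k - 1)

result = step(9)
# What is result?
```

step(9) = 9 * 8 * 7 * 6 * 5 * 4 * 3 * 2 * 1 = 362880

Answer: 362880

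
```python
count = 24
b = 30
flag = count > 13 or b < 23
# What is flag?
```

Trace:
`count = 24` → count = 24
`b = 30` → b = 30
`flag = count > 13 or b < 23` → flag = True
So flag = True

Answer: True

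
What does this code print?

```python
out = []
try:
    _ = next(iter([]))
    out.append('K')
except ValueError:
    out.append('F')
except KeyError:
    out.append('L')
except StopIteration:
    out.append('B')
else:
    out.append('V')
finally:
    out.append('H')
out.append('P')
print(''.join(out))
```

Execution trace: 'B' (except StopIteration) → 'H' (finally) → 'P' (after the try/except). Output: BHP

Answer: BHP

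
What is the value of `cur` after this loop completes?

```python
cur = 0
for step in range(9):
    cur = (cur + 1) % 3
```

Increment mod 3, 9 times = 0
`cur` takes the values: 0 → 1 → 2 → 0 → 1 → 2 → 0 → 1 → 2 → 0

Answer: 0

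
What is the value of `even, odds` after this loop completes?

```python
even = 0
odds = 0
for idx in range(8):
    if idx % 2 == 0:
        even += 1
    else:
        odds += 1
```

Count evens and odds in range(8)
`even, odds` takes the values: (0, 0) → (1, 0) → (1, 1) → (2, 1) → (2, 2) → (3, 2) → (3, 3) → (4, 3) → (4, 4)

Answer: 4, 4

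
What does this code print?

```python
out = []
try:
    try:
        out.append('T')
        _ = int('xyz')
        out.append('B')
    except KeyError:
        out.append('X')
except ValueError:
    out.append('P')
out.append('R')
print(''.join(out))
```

Execution trace: 'T' (try body) → 'P' (outer except ValueError) → 'R' (after the try/except). Output: TPR

Answer: TPR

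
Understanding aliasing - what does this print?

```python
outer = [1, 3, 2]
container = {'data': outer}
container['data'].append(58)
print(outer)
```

Key concept: dict holds reference to list.
Step by step:
`outer = [1, 3, 2]` → outer = [1, 3, 2]
`container = {'data': outer}` → container = {'data': [1, 3, 2]}
`container['data'].append(58)` → outer = [1, 3, 2, 58]; container = {'data': [1, 3, 2, 58]}
`print(outer)` → prints [1, 3, 2, 58]

Answer: [1, 3, 2, 58]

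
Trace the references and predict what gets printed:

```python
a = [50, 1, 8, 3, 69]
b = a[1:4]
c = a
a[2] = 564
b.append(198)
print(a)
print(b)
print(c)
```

Key concept: slice vs alias.
Step by step:
`a = [50, 1, 8, 3, 69]` → a = [50, 1, 8, 3, 69]
`b = a[1:4]` → b = [1, 8, 3]
`c = a` → c = [50, 1, 8, 3, 69] (same object as a)
`a[2] = 564` → a = [50, 1, 564, 3, 69] (same object as c); c = [50, 1, 564, 3, 69] (same object as a)
`b.append(198)` → b = [1, 8, 3, 198]
`print(a)` → prints [50, 1, 564, 3, 69]
`print(b)` → prints [1, 8, 3, 198]
`print(c)` → prints [50, 1, 564, 3, 69]

Answer:
[50, 1, 564, 3, 69]
[1, 8, 3, 198]
[50, 1, 564, 3, 69]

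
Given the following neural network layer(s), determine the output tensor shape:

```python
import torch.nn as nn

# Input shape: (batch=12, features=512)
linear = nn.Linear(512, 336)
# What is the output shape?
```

Input: (12, 512) -> Output: (12, 336)

Answer: (12, 336)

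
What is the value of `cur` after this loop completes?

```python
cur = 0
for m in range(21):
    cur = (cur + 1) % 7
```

Increment mod 7, 21 times = 0
`cur` takes the values: 0 → 1 → 2 → 3 → 4 → 5 → 6 → 0 → 1 → 2 → 3 → 4 → 5 → 6 → 0 → 1 → 2 → 3 → 4 → 5 → 6 → 0

Answer: 0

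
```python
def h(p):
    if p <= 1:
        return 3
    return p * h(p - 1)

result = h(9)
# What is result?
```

h(9) = 9 * 8 * 7 * 6 * 5 * 4 * 3 * 2 * 3 = 1088640

Answer: 1088640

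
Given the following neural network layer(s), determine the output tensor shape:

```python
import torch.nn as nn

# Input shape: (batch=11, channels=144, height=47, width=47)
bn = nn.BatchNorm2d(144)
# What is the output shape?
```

Input: (11, 144, 47, 47) -> Output: (11, 144, 47, 47)

Answer: (11, 144, 47, 47)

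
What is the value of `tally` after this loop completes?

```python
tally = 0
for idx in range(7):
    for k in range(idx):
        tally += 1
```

Triangle number: 0+1+2+...+6
`tally` takes the values: 0 → 1 → 2 → 3 → 4 → 5 → 6 → 7 → 8 → 9 → 10 → 11 → 12 → 13 → 14 → 15 → 16 → 17 → 18 → 19 → 20 → 21

Answer: 21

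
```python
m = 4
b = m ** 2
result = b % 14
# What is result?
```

Trace:
`m = 4` → m = 4
`b = m ** 2` → b = 16
`result = b % 14` → result = 2
So result = 2

Answer: 2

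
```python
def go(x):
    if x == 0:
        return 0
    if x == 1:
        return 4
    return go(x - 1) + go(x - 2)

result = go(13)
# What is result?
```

Build up from base cases: go(0)=0, go(1)=4, go(2)=4, go(3)=8, go(4)=12, go(5)=20, go(6)=32, ..., go(13)=932

Answer: 932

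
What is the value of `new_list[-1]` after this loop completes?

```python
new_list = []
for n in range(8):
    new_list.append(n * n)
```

Last element of squares 0 to 7
`new_list` takes the values: [] → [0] → [0, 1] → [0, 1, 4] → [0, 1, 4, 9] → [0, 1, 4, 9, 16] → [0, 1, 4, 9, 16, 25] → [0, 1, 4, 9, 16, 25, 36] → [0, 1, 4, 9, 16, 25, 36, 49]
So `new_list[-1]` = 49

Answer: 49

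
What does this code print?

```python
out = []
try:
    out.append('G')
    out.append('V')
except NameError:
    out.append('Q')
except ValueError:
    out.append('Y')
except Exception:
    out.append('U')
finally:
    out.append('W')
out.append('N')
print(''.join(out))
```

Execution trace: 'G' (try body) → 'V' (try body, no exception) → 'W' (finally) → 'N' (after the try/except). Output: GVWN

Answer: GVWN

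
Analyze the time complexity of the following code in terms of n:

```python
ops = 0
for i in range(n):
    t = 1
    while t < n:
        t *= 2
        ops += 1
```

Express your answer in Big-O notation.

Each loop level contributes: n × log n. Multiplying the contributions gives O(n log n).

Answer: O(n log n)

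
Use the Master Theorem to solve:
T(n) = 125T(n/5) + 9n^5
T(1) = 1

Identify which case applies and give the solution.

a=125, b=5, f(n)=9n^5. log_5(125) = 3. Since c=5 > 3 and the regularity condition holds (125(n/5)^5 = (125/5^5)n^5 with 125/5^5 < 1), Case 3 applies: T(n) = Θ(f(n)) = O(n^5).

Answer: O(n^5) - Case 3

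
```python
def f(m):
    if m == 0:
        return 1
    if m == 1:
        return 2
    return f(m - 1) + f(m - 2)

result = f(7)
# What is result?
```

Build up from base cases: f(0)=1, f(1)=2, f(2)=3, f(3)=5, f(4)=8, f(5)=13, f(6)=21, ..., f(7)=34

Answer: 34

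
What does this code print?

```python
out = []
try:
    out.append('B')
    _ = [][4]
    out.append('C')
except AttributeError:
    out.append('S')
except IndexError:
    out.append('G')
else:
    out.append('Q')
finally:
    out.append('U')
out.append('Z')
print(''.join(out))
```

Execution trace: 'B' (try body) → 'G' (except IndexError) → 'U' (finally) → 'Z' (after the try/except). Output: BGUZ

Answer: BGUZ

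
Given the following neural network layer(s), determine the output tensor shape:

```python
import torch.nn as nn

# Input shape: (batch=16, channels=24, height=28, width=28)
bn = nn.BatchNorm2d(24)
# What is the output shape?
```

Input: (16, 24, 28, 28) -> Output: (16, 24, 28, 28)

Answer: (16, 24, 28, 28)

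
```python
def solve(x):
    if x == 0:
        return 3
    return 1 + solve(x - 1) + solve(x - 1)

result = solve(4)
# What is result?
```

solve(x) = 1 + 2·solve(x-1), solve(0)=3. Closed form: (3+1)·2^4 - 1 = 63.

Answer: 63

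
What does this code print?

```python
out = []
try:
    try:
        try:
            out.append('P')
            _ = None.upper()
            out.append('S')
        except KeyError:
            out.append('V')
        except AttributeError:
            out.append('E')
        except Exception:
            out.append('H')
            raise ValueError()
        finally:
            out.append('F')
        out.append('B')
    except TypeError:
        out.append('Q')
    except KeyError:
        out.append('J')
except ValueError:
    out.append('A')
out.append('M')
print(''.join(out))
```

Execution trace: 'P' (inner try body) → 'E' (inner except AttributeError) → 'F' (inner finally) → 'B' (try body, no exception) → 'M' (after the try/except). Output: PEFBM

Answer: PEFBM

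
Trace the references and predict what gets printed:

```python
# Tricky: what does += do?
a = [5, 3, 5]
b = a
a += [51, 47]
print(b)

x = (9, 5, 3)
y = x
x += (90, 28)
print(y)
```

Key concept: += behavior differs for mutable vs immutable.
Step by step:
`a = [5, 3, 5]` → a = [5, 3, 5]
`b = a` → b = [5, 3, 5] (same object as a)
`a += [51, 47]` → a = [5, 3, 5, 51, 47] (same object as b); b = [5, 3, 5, 51, 47] (same object as a)
`print(b)` → prints [5, 3, 5, 51, 47]
`x = (9, 5, 3)` → x = (9, 5, 3)
`y = x` → y = (9, 5, 3)
`x += (90, 28)` → x = (9, 5, 3, 90, 28)
`print(y)` → prints (9, 5, 3)

Answer:
[5, 3, 5, 51, 47]
(9, 5, 3)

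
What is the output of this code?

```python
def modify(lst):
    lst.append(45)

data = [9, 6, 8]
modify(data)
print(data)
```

Key concept: function modifies passed list.
Step by step:
`data = [9, 6, 8]` → data = [9, 6, 8]
`modify(data)` → data = [9, 6, 8, 45]
`print(data)` → prints [9, 6, 8, 45]

Answer: [9, 6, 8, 45]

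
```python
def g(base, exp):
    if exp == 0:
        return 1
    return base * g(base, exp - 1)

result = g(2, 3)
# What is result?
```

g(2, 3) = 2 * 2 * 2 = 8

Answer: 8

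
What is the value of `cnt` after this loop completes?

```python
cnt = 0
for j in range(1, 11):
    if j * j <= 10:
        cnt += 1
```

Count numbers where j² ≤ 10
`cnt` takes the values: 0 → 1 → 2 → 3

Answer: 3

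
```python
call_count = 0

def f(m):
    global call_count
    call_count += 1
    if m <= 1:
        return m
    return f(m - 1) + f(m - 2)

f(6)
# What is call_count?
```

Calls(m) = 1 + Calls(m-1) + Calls(m-2); Calls(0)=Calls(1)=1. For m=6 this gives 25.

Answer: 25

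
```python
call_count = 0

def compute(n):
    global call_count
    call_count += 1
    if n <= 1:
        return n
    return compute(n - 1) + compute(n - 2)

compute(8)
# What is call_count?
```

Calls(n) = 1 + Calls(n-1) + Calls(n-2); Calls(0)=Calls(1)=1. For n=8 this gives 67.

Answer: 67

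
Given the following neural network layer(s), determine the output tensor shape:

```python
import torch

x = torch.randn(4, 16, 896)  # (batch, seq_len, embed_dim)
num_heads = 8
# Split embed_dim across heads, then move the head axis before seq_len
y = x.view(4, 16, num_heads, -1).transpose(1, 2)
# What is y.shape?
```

Input: (4, 16, 896) -> head_dim = 896 // 8 = 112; after view: (4, 16, 8, 112) -> after transpose(1, 2): (4, 8, 16, 112) -> Output: (4, 8, 16, 112)

Answer: (4, 8, 16, 112)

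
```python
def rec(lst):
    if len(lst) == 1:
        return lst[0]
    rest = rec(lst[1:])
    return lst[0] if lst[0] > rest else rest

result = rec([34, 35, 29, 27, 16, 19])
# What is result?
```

Recursive max over [34, 35, 29, 27, 16, 19] = 35

Answer: 35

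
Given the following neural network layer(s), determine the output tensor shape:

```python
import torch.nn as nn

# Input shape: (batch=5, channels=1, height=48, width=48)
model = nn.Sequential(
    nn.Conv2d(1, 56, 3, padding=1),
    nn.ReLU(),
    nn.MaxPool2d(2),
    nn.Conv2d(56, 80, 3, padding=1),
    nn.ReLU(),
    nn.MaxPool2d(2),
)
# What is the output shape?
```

Input: (5, 1, 48, 48) -> after first Conv2d: (5, 56, 48, 48) -> after first MaxPool2d: (5, 56, 24, 24) -> after second Conv2d: (5, 80, 24, 24) -> Output: (5, 80, 12, 12)

Answer: (5, 80, 12, 12)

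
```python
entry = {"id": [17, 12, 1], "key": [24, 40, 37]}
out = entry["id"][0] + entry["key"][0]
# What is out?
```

Trace:
`entry = {"id": [17, 12, 1], "key": [24, 40, 37]}` → entry = {'id': [17, 12, 1], 'key': [24, 40, 37]}
`out = entry["id"][0] + entry["key"][0]` → out = 41
So out = 41

Answer: 41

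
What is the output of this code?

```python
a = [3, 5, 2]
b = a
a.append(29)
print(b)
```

Key concept: basic list aliasing.
Step by step:
`a = [3, 5, 2]` → a = [3, 5, 2]
`b = a` → b = [3, 5, 2] (same object as a)
`a.append(29)` → a = [3, 5, 2, 29] (same object as b); b = [3, 5, 2, 29] (same object as a)
`print(b)` → prints [3, 5, 2, 29]

Answer: [3, 5, 2, 29]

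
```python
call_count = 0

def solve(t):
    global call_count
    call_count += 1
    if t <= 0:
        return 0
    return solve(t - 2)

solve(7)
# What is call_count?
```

Linear recursion stepping by 2: 5 calls from t=7 down to ≤0.

Answer: 5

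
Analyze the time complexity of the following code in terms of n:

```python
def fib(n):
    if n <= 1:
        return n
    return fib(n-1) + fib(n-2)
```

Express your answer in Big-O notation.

This is Recursive Fibonacci (naive). Time complexity: O(2^n).

Answer: O(2^n)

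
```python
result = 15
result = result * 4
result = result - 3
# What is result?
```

Trace:
`result = 15` → result = 15
`result = result * 4` → result = 60
`result = result - 3` → result = 57
So result = 57

Answer: 57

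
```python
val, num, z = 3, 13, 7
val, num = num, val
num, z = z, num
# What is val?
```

Trace:
`val, num, z = 3, 13, 7` → val = 3; num = 13; z = 7
`val, num = num, val` → val = 13; num = 3
`num, z = z, num` → num = 7; z = 3
So val = 13

Answer: 13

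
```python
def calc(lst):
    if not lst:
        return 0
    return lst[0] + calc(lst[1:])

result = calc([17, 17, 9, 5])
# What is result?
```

17 + 17 + 9 + 5 + 0 = 48

Answer: 48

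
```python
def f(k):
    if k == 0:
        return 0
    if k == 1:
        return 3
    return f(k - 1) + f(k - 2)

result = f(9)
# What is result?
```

Build up from base cases: f(0)=0, f(1)=3, f(2)=3, f(3)=6, f(4)=9, f(5)=15, f(6)=24, ..., f(9)=102

Answer: 102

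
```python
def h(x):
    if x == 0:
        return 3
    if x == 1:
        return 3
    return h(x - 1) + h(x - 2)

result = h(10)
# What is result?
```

Build up from base cases: h(0)=3, h(1)=3, h(2)=6, h(3)=9, h(4)=15, h(5)=24, h(6)=39, ..., h(10)=267

Answer: 267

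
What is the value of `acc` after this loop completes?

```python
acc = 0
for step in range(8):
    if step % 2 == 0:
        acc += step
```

Sum of even numbers 0 to 7
`acc` takes the values: 0 → 2 → 6 → 12

Answer: 12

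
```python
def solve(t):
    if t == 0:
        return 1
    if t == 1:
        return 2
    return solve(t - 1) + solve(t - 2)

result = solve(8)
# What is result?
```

Build up from base cases: solve(0)=1, solve(1)=2, solve(2)=3, solve(3)=5, solve(4)=8, solve(5)=13, solve(6)=21, ..., solve(8)=55

Answer: 55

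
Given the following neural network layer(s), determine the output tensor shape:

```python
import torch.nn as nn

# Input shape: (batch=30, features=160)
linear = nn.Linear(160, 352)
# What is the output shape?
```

Input: (30, 160) -> Output: (30, 352)

Answer: (30, 352)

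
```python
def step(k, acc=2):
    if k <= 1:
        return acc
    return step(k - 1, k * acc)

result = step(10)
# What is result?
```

Accumulator trace (n, acc): (10, 2) -> (9, 20) -> (8, 180) -> (7, 1440) -> (6, 10080) -> (5, 60480) -> (4, 302400) -> (3, 1209600) -> (2, 3628800) -> (1, 7257600) -> return 7257600

Answer: 7257600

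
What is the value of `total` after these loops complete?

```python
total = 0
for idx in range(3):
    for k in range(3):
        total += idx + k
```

Sum of all idx+k for idx,k in 3x3
`total` takes the values: 0 → 1 → 3 → 4 → 6 → 9 → 11 → 14 → 18

Answer: 18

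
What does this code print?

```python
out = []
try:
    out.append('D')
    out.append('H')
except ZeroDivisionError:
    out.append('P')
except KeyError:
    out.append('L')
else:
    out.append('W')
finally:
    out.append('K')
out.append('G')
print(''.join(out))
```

Execution trace: 'D' (try body) → 'H' (try body, no exception) → 'W' (else) → 'K' (finally) → 'G' (after the try/except). Output: DHWKG

Answer: DHWKG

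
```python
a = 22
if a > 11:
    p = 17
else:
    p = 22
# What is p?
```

Trace:
`a = 22` → a = 22
`if a > 11: ...` → a > 11 is True → p = 17
So p = 17

Answer: 17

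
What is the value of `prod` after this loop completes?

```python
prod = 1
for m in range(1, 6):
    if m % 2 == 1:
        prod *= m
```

Product of odd numbers 1 to 5
`prod` takes the values: 1 → 3 → 15

Answer: 15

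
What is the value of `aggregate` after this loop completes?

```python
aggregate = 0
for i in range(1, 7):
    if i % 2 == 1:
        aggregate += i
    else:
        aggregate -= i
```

Add odd, subtract even
`aggregate` takes the values: 0 → 1 → -1 → 2 → -2 → 3 → -3

Answer: -3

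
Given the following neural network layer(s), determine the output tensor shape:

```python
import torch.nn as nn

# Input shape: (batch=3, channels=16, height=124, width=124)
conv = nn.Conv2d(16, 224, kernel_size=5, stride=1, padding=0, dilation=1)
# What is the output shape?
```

Input: (3, 16, 124, 124) -> Output: (3, 224, 120, 120)

Answer: (3, 224, 120, 120)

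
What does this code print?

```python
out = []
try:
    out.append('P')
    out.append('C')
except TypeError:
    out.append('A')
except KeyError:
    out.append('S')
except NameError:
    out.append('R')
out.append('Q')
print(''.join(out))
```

Execution trace: 'P' (try body) → 'C' (try body, no exception) → 'Q' (after the try/except). Output: PCQ

Answer: PCQ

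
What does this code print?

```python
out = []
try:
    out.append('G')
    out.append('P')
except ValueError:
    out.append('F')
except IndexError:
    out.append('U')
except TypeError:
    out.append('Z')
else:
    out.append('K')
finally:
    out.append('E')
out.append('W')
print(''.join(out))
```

Execution trace: 'G' (try body) → 'P' (try body, no exception) → 'K' (else) → 'E' (finally) → 'W' (after the try/except). Output: GPKEW

Answer: GPKEW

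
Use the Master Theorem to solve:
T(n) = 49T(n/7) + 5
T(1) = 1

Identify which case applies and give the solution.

a=49, b=7, f(n)=5. log_7(49) = 2. Since c=0 < 2, Case 1 applies: T(n) = Θ(n^log_b(a)) = O(n^2).

Answer: O(n^2) - Case 1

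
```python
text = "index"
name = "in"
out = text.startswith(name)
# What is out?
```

Trace:
`text = "index"` → text = 'index'
`name = "in"` → name = 'in'
`out = text.startswith(name)` → out = True
So out = True

Answer: True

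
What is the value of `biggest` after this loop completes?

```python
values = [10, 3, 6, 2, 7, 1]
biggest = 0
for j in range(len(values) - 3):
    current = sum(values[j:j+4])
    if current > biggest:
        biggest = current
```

Max sum of 4-element window in [10, 3, 6, 2, 7, 1]
`biggest` takes the values: 0 → 21

Answer: 21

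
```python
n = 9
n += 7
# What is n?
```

Trace:
`n = 9` → n = 9
`n += 7` → n = 16
So n = 16

Answer: 16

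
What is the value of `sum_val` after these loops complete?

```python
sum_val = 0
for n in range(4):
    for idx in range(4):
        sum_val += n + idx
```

Sum of all n+idx for n,idx in 4x4
`sum_val` takes the values: 0 → 1 → 3 → 6 → 7 → 9 → 12 → 16 → 18 → 21 → 25 → 30 → 33 → 37 → 42 → 48

Answer: 48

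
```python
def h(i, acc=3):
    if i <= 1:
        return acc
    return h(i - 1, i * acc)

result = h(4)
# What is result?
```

Accumulator trace (n, acc): (4, 3) -> (3, 12) -> (2, 36) -> (1, 72) -> return 72

Answer: 72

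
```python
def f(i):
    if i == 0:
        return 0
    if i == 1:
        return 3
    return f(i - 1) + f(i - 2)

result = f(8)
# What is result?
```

Build up from base cases: f(0)=0, f(1)=3, f(2)=3, f(3)=6, f(4)=9, f(5)=15, f(6)=24, ..., f(8)=63

Answer: 63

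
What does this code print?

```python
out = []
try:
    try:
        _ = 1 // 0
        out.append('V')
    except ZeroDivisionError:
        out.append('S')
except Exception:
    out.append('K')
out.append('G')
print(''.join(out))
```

Execution trace: 'S' (inner except ZeroDivisionError) → 'G' (after the try/except). Output: SG

Answer: SG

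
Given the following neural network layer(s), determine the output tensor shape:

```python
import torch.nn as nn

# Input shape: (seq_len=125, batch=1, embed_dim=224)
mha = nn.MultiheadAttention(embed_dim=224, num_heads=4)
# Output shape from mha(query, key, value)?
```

Input: (125, 1, 224) -> Output: (125, 1, 224)

Answer: (125, 1, 224)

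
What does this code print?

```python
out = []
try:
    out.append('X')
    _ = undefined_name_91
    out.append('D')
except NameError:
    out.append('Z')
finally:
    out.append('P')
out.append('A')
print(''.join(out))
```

Execution trace: 'X' (try body) → 'Z' (except NameError) → 'P' (finally) → 'A' (after the try/except). Output: XZPA

Answer: XZPA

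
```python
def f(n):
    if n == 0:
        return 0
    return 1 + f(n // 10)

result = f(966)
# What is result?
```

Count of digits of 966: 3

Answer: 3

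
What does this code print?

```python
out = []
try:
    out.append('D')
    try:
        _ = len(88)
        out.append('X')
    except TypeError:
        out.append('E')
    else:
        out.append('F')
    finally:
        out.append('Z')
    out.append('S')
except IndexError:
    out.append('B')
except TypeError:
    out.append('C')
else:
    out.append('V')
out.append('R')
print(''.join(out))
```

Execution trace: 'D' (try body) → 'E' (inner except TypeError) → 'Z' (inner finally) → 'S' (try body, no exception) → 'V' (else) → 'R' (after the try/except). Output: DEZSVR

Answer: DEZSVR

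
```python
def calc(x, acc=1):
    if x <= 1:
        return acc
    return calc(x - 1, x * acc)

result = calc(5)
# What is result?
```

Accumulator trace (n, acc): (5, 1) -> (4, 5) -> (3, 20) -> (2, 60) -> (1, 120) -> return 120

Answer: 120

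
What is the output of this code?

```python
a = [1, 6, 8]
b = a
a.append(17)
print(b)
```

Key concept: basic list aliasing.
Step by step:
`a = [1, 6, 8]` → a = [1, 6, 8]
`b = a` → b = [1, 6, 8] (same object as a)
`a.append(17)` → a = [1, 6, 8, 17] (same object as b); b = [1, 6, 8, 17] (same object as a)
`print(b)` → prints [1, 6, 8, 17]

Answer: [1, 6, 8, 17]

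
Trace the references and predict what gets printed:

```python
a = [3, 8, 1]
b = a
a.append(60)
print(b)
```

Key concept: basic list aliasing.
Step by step:
`a = [3, 8, 1]` → a = [3, 8, 1]
`b = a` → b = [3, 8, 1] (same object as a)
`a.append(60)` → a = [3, 8, 1, 60] (same object as b); b = [3, 8, 1, 60] (same object as a)
`print(b)` → prints [3, 8, 1, 60]

Answer: [3, 8, 1, 60]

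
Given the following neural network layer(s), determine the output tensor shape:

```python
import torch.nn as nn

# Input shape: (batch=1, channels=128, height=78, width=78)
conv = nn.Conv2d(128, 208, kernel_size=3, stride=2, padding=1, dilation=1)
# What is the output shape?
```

Input: (1, 128, 78, 78) -> Output: (1, 208, 39, 39)

Answer: (1, 208, 39, 39)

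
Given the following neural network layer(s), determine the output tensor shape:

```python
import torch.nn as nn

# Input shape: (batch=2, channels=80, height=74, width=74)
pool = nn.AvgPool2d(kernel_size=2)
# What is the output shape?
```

Input: (2, 80, 74, 74) -> Output: (2, 80, 37, 37)

Answer: (2, 80, 37, 37)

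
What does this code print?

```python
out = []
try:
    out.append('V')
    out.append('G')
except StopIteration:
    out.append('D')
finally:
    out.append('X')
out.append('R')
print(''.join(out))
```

Execution trace: 'V' (try body) → 'G' (try body, no exception) → 'X' (finally) → 'R' (after the try/except). Output: VGXR

Answer: VGXR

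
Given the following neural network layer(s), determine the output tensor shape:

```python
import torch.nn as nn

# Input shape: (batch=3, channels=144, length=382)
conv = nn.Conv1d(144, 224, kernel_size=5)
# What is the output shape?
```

Input: (3, 144, 382) -> Output: (3, 224, 378)

Answer: (3, 224, 378)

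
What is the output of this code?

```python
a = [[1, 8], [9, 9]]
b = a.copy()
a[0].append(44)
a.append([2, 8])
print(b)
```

Key concept: shallow copy with nested lists.
Step by step:
`a = [[1, 8], [9, 9]]` → a = [[1, 8], [9, 9]]
`b = a.copy()` → b = [[1, 8], [9, 9]]
`a[0].append(44)` → a = [[1, 8, 44], [9, 9]]; b = [[1, 8, 44], [9, 9]]
`a.append([2, 8])` → a = [[1, 8, 44], [9, 9], [2, 8]]
`print(b)` → prints [[1, 8, 44], [9, 9]]

Answer: [[1, 8, 44], [9, 9]]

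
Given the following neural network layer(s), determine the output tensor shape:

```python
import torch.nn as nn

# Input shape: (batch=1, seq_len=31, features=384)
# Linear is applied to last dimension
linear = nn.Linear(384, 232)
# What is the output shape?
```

Input: (1, 31, 384) -> Output: (1, 31, 232)

Answer: (1, 31, 232)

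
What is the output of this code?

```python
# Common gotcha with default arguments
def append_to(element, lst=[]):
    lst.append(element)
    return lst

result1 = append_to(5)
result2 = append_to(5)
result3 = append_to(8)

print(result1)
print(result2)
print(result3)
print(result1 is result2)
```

Key concept: mutable default argument gotcha.
Step by step:
`result1 = append_to(5)` → result1 = [5]
`result2 = append_to(5)` → result1 = [5, 5] (same object as result2); result2 = [5, 5] (same object as result1)
`result3 = append_to(8)` → result1 = [5, 5, 8] (same object as result2, result3); result2 = [5, 5, 8] (same object as result1, result3); result3 = [5, 5, 8] (same object as result1, result2)
`print(result1)` → prints [5, 5, 8]
`print(result2)` → prints [5, 5, 8]
`print(result3)` → prints [5, 5, 8]
`print(result1 is result2)` → prints True

Answer:
[5, 5, 8]
[5, 5, 8]
[5, 5, 8]
True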